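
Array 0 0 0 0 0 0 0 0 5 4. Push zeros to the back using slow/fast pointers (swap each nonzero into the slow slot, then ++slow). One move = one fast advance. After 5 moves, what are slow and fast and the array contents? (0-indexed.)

slow=0, fast=5, a=[0, 0, 0, 0, 0, 0, 0, 0, 5, 4]

slow=0 fast=0: a[fast]=0, fast++
slow=0 fast=1: a[fast]=0, fast++
slow=0 fast=2: a[fast]=0, fast++
slow=0 fast=3: a[fast]=0, fast++
slow=0 fast=4: a[fast]=0, fast++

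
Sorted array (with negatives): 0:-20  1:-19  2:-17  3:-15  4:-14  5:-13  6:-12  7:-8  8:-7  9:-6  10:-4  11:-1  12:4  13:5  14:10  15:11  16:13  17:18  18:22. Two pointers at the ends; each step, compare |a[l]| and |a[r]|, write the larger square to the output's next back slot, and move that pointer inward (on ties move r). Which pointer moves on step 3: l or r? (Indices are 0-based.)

l

[0,18] |-20|<=|22| out[18]=484 → r--
[0,17] |-20|>|18| out[17]=400 → l++
[1,17] |-19|>|18| out[16]=361 → l++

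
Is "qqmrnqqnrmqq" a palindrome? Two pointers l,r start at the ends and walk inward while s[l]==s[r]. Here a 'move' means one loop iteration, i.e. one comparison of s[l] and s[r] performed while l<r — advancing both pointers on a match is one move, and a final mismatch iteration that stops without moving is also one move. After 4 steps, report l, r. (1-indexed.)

l=1 r=12: 'q'=='q', l++,r--
l=2 r=11: 'q'=='q', l++,r--
l=3 r=10: 'm'=='m', l++,r--
l=4 r=9: 'r'=='r', l++,r--

l=5, r=8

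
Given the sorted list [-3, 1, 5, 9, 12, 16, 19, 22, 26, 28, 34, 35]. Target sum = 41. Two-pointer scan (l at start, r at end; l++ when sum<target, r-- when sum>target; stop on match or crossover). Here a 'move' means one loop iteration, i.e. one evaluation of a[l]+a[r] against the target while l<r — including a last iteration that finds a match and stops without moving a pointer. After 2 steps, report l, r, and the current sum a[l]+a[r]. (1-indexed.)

l=1 r=12: -3+35=32 <41, l++
l=2 r=12: 1+35=36 <41, l++

l=3, r=12, sum=40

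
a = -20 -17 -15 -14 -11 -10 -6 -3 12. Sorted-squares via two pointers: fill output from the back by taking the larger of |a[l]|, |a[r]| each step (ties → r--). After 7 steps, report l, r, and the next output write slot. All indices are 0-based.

[0,8] |-20|>|12| out[8]=400 → l++
[1,8] |-17|>|12| out[7]=289 → l++
[2,8] |-15|>|12| out[6]=225 → l++
[3,8] |-14|>|12| out[5]=196 → l++
[4,8] |-11|<=|12| out[4]=144 → r--
[4,7] |-11|>|-3| out[3]=121 → l++
[5,7] |-10|>|-3| out[2]=100 → l++

l=6, r=7, next write slot=1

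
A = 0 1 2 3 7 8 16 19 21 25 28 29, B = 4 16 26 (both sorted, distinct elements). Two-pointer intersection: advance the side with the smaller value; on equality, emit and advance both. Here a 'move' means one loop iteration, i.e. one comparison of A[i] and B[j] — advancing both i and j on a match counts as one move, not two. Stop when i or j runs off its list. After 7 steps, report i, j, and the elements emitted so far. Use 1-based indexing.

i=1 j=1: 0<4, i++
i=2 j=1: 1<4, i++
i=3 j=1: 2<4, i++
i=4 j=1: 3<4, i++
i=5 j=1: 7>4, j++
i=5 j=2: 7<16, i++
i=6 j=2: 8<16, i++

i=7, j=2, emitted=[]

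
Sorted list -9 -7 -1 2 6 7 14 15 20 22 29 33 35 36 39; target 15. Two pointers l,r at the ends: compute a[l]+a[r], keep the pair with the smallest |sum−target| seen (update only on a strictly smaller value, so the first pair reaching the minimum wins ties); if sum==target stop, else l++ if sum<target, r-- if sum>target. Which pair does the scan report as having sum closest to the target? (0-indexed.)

l=0 r=14: -9+39=30 d=15 *, r--
l=0 r=13: -9+36=27 d=12 *, r--
l=0 r=12: -9+35=26 d=11 *, r--
l=0 r=11: -9+33=24 d=9 *, r--
l=0 r=10: -9+29=20 d=5 *, r--
l=0 r=9: -9+22=13 d=2 *, l++
l=1 r=9: -7+22=15 d=0 *, stop

pair (-7, 22) with sum 15 (|Δ|=0)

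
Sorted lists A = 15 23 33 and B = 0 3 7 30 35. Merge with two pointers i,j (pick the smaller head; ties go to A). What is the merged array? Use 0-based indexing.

[0, 3, 7, 15, 23, 30, 33, 35]

i=0 j=0: A[i]=15>B[j]=0 take 0, j++
i=0 j=1: A[i]=15>B[j]=3 take 3, j++
i=0 j=2: A[i]=15>B[j]=7 take 7, j++
i=0 j=3: A[i]=15<=B[j]=30 take 15, i++
i=1 j=3: A[i]=23<=B[j]=30 take 23, i++
i=2 j=3: A[i]=33>B[j]=30 take 30, j++
i=2 j=4: A[i]=33<=B[j]=35 take 33, i++
i=3 j=4: A done, take B[j]=35, j++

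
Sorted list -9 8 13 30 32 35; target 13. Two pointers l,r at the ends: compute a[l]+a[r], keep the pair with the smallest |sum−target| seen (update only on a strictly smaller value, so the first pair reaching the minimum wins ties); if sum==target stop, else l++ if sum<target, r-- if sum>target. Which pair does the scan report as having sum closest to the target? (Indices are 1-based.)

[1,6] -9+35=26 d=13 * → r--
[1,5] -9+32=23 d=10 * → r--
[1,4] -9+30=21 d=8 * → r--
[1,3] -9+13=4 d=9 → l++
[2,3] 8+13=21 d=8 → r--

pair (-9, 30) with sum 21 (|Δ|=8)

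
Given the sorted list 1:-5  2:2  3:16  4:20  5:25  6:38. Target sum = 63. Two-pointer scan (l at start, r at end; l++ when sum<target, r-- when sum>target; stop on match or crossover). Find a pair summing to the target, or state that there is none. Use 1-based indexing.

[1,6] -5+38=33 <63 → l++
[2,6] 2+38=40 <63 → l++
[3,6] 16+38=54 <63 → l++
[4,6] 20+38=58 <63 → l++
[5,6] 25+38=63 → found

(25, 38)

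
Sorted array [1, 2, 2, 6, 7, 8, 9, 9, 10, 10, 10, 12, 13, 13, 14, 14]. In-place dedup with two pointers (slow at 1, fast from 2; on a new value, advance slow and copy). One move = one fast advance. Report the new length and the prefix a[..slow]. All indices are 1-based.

length 10; prefix = [1, 2, 6, 7, 8, 9, 10, 12, 13, 14]

(s=1,f=2) a[fast]=2≠a[slow]=1 write a[2]=2 → slow++,fast++
(s=2,f=3) a[fast]=2=a[slow] dup → fast++
(s=2,f=4) a[fast]=6≠a[slow]=2 write a[3]=6 → slow++,fast++
(s=3,f=5) a[fast]=7≠a[slow]=6 write a[4]=7 → slow++,fast++
(s=4,f=6) a[fast]=8≠a[slow]=7 write a[5]=8 → slow++,fast++
(s=5,f=7) a[fast]=9≠a[slow]=8 write a[6]=9 → slow++,fast++
(s=6,f=8) a[fast]=9=a[slow] dup → fast++
(s=6,f=9) a[fast]=10≠a[slow]=9 write a[7]=10 → slow++,fast++
(s=7,f=10) a[fast]=10=a[slow] dup → fast++
(s=7,f=11) a[fast]=10=a[slow] dup → fast++
(s=7,f=12) a[fast]=12≠a[slow]=10 write a[8]=12 → slow++,fast++
(s=8,f=13) a[fast]=13≠a[slow]=12 write a[9]=13 → slow++,fast++
(s=9,f=14) a[fast]=13=a[slow] dup → fast++
(s=9,f=15) a[fast]=14≠a[slow]=13 write a[10]=14 → slow++,fast++
(s=10,f=16) a[fast]=14=a[slow] dup → fast++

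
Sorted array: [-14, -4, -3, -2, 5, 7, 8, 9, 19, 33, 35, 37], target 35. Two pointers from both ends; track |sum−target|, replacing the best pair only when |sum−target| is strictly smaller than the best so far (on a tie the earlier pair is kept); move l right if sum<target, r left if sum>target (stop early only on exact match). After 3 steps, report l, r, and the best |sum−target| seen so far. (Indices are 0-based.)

l=3, r=11, best |Δ|=1

l=0 r=11: -14+37=23 d=12 *, l++
l=1 r=11: -4+37=33 d=2 *, l++
l=2 r=11: -3+37=34 d=1 *, l++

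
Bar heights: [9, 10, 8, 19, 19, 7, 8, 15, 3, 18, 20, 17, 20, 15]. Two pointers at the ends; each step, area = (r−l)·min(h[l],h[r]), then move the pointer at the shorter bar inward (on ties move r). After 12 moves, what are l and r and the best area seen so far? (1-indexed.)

l=11, r=12, best area=171

[1,14] min(9,15)*13=117 best=117 * → l++
[2,14] min(10,15)*12=120 best=120 * → l++
[3,14] min(8,15)*11=88 best=120 → l++
[4,14] min(19,15)*10=150 best=150 * → r--
[4,13] min(19,20)*9=171 best=171 * → l++
[5,13] min(19,20)*8=152 best=171 → l++
[6,13] min(7,20)*7=49 best=171 → l++
[7,13] min(8,20)*6=48 best=171 → l++
[8,13] min(15,20)*5=75 best=171 → l++
[9,13] min(3,20)*4=12 best=171 → l++
[10,13] min(18,20)*3=54 best=171 → l++
[11,13] min(20,20)*2=40 best=171 → r--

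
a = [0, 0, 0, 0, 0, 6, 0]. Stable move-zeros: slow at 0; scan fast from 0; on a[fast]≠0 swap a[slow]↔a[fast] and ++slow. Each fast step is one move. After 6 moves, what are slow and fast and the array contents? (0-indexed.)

(s=0,f=0) a[fast]=0 → fast++
(s=0,f=1) a[fast]=0 → fast++
(s=0,f=2) a[fast]=0 → fast++
(s=0,f=3) a[fast]=0 → fast++
(s=0,f=4) a[fast]=0 → fast++
(s=0,f=5) a[fast]=6≠0 swap→a[0]=6 → slow++,fast++

slow=1, fast=6, a=[6, 0, 0, 0, 0, 0, 0]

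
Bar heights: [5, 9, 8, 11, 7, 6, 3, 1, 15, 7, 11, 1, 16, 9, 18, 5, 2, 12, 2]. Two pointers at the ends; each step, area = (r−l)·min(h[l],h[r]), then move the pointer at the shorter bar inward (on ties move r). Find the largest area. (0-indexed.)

max area = 154

l=0 r=18: min(5,2)*18=36 best=36 *, r--
l=0 r=17: min(5,12)*17=85 best=85 *, l++
l=1 r=17: min(9,12)*16=144 best=144 *, l++
l=2 r=17: min(8,12)*15=120 best=144, l++
l=3 r=17: min(11,12)*14=154 best=154 *, l++
l=4 r=17: min(7,12)*13=91 best=154, l++
l=5 r=17: min(6,12)*12=72 best=154, l++
l=6 r=17: min(3,12)*11=33 best=154, l++
l=7 r=17: min(1,12)*10=10 best=154, l++
l=8 r=17: min(15,12)*9=108 best=154, r--
l=8 r=16: min(15,2)*8=16 best=154, r--
l=8 r=15: min(15,5)*7=35 best=154, r--
l=8 r=14: min(15,18)*6=90 best=154, l++
l=9 r=14: min(7,18)*5=35 best=154, l++
l=10 r=14: min(11,18)*4=44 best=154, l++
l=11 r=14: min(1,18)*3=3 best=154, l++
l=12 r=14: min(16,18)*2=32 best=154, l++
l=13 r=14: min(9,18)*1=9 best=154, l++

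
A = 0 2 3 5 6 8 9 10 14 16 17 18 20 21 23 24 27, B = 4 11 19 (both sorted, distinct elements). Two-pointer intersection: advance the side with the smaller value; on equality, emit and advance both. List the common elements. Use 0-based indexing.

i=0 j=0: 0<4, i++
i=1 j=0: 2<4, i++
i=2 j=0: 3<4, i++
i=3 j=0: 5>4, j++
i=3 j=1: 5<11, i++
i=4 j=1: 6<11, i++
i=5 j=1: 8<11, i++
i=6 j=1: 9<11, i++
i=7 j=1: 10<11, i++
i=8 j=1: 14>11, j++
i=8 j=2: 14<19, i++
i=9 j=2: 16<19, i++
i=10 j=2: 17<19, i++
i=11 j=2: 18<19, i++
i=12 j=2: 20>19, j++

intersection = []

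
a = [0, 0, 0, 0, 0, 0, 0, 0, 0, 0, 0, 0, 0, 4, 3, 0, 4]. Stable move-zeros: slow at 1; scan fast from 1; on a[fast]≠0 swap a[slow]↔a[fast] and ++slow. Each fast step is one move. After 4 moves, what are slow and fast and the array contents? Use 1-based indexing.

slow=1, fast=5, a=[0, 0, 0, 0, 0, 0, 0, 0, 0, 0, 0, 0, 0, 4, 3, 0, 4]

slow=1 fast=1: a[fast]=0, fast++
slow=1 fast=2: a[fast]=0, fast++
slow=1 fast=3: a[fast]=0, fast++
slow=1 fast=4: a[fast]=0, fast++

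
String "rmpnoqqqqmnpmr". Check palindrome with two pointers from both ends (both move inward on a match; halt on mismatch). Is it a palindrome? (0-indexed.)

not a palindrome (mismatch at 4,9)

[0,13] 'r'=='r' → l++,r--
[1,12] 'm'=='m' → l++,r--
[2,11] 'p'=='p' → l++,r--
[3,10] 'n'=='n' → l++,r--
[4,9] 'o'!='m' → stop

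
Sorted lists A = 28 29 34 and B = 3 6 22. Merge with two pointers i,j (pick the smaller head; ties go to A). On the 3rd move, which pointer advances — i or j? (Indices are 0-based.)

j

i=0 j=0: A[i]=28>B[j]=3 take 3, j++
i=0 j=1: A[i]=28>B[j]=6 take 6, j++
i=0 j=2: A[i]=28>B[j]=22 take 22, j++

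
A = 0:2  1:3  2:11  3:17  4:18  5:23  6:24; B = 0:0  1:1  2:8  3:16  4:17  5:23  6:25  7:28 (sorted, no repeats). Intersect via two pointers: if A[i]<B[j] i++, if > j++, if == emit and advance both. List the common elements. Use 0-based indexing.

i=0 j=0: 2>0, j++
i=0 j=1: 2>1, j++
i=0 j=2: 2<8, i++
i=1 j=2: 3<8, i++
i=2 j=2: 11>8, j++
i=2 j=3: 11<16, i++
i=3 j=3: 17>16, j++
i=3 j=4: 17==17 emit, i++,j++
i=4 j=5: 18<23, i++
i=5 j=5: 23==23 emit, i++,j++
i=6 j=6: 24<25, i++

intersection = [17, 23]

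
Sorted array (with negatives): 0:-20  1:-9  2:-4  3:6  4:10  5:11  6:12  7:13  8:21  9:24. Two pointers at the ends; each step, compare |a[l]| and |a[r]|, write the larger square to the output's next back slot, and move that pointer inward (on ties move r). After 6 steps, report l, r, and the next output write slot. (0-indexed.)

l=1, r=4, next write slot=3

[0,9] |-20|<=|24| out[9]=576 → r--
[0,8] |-20|<=|21| out[8]=441 → r--
[0,7] |-20|>|13| out[7]=400 → l++
[1,7] |-9|<=|13| out[6]=169 → r--
[1,6] |-9|<=|12| out[5]=144 → r--
[1,5] |-9|<=|11| out[4]=121 → r--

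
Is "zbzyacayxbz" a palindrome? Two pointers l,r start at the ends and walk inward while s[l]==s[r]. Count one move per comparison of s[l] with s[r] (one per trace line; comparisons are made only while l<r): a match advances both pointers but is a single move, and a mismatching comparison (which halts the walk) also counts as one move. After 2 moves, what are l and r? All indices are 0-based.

l=0 r=10: 'z'=='z', l++,r--
l=1 r=9: 'b'=='b', l++,r--

l=2, r=8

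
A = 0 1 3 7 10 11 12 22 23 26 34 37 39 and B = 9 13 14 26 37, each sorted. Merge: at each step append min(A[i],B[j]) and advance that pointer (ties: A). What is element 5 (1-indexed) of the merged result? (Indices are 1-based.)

merged[5] = 9

i=1 j=1: A[i]=0<=B[j]=9 take 0, i++
i=2 j=1: A[i]=1<=B[j]=9 take 1, i++
i=3 j=1: A[i]=3<=B[j]=9 take 3, i++
i=4 j=1: A[i]=7<=B[j]=9 take 7, i++
i=5 j=1: A[i]=10>B[j]=9 take 9, j++
i=5 j=2: A[i]=10<=B[j]=13 take 10, i++
i=6 j=2: A[i]=11<=B[j]=13 take 11, i++
i=7 j=2: A[i]=12<=B[j]=13 take 12, i++
i=8 j=2: A[i]=22>B[j]=13 take 13, j++
i=8 j=3: A[i]=22>B[j]=14 take 14, j++
i=8 j=4: A[i]=22<=B[j]=26 take 22, i++
i=9 j=4: A[i]=23<=B[j]=26 take 23, i++
i=10 j=4: A[i]=26<=B[j]=26 take 26, i++
i=11 j=4: A[i]=34>B[j]=26 take 26, j++
i=11 j=5: A[i]=34<=B[j]=37 take 34, i++
i=12 j=5: A[i]=37<=B[j]=37 take 37, i++
i=13 j=5: A[i]=39>B[j]=37 take 37, j++
i=13 j=6: B done, take A[i]=39, i++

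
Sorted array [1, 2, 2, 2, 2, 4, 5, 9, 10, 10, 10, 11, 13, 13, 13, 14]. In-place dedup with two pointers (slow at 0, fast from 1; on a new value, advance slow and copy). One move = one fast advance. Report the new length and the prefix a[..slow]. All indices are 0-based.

length 9; prefix = [1, 2, 4, 5, 9, 10, 11, 13, 14]

slow=0 fast=1: a[fast]=2≠a[slow]=1 write a[1]=2, slow++,fast++
slow=1 fast=2: a[fast]=2=a[slow] dup, fast++
slow=1 fast=3: a[fast]=2=a[slow] dup, fast++
slow=1 fast=4: a[fast]=2=a[slow] dup, fast++
slow=1 fast=5: a[fast]=4≠a[slow]=2 write a[2]=4, slow++,fast++
slow=2 fast=6: a[fast]=5≠a[slow]=4 write a[3]=5, slow++,fast++
slow=3 fast=7: a[fast]=9≠a[slow]=5 write a[4]=9, slow++,fast++
slow=4 fast=8: a[fast]=10≠a[slow]=9 write a[5]=10, slow++,fast++
slow=5 fast=9: a[fast]=10=a[slow] dup, fast++
slow=5 fast=10: a[fast]=10=a[slow] dup, fast++
slow=5 fast=11: a[fast]=11≠a[slow]=10 write a[6]=11, slow++,fast++
slow=6 fast=12: a[fast]=13≠a[slow]=11 write a[7]=13, slow++,fast++
slow=7 fast=13: a[fast]=13=a[slow] dup, fast++
slow=7 fast=14: a[fast]=13=a[slow] dup, fast++
slow=7 fast=15: a[fast]=14≠a[slow]=13 write a[8]=14, slow++,fast++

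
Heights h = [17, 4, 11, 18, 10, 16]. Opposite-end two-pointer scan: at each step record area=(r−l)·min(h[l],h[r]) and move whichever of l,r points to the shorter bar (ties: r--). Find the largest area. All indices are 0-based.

l=0 r=5: min(17,16)*5=80 best=80 *, r--
l=0 r=4: min(17,10)*4=40 best=80, r--
l=0 r=3: min(17,18)*3=51 best=80, l++
l=1 r=3: min(4,18)*2=8 best=80, l++
l=2 r=3: min(11,18)*1=11 best=80, l++

max area = 80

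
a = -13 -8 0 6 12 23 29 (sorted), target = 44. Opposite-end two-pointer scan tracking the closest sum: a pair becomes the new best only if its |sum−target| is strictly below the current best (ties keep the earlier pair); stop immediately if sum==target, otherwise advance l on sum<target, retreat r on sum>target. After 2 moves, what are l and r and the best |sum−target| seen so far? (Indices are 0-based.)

l=2, r=6, best |Δ|=23

[0,6] -13+29=16 d=28 * → l++
[1,6] -8+29=21 d=23 * → l++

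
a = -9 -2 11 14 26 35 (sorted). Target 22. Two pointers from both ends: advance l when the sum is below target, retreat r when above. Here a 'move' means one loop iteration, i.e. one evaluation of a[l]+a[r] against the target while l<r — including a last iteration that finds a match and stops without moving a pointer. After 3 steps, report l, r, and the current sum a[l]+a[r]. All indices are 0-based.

[0,5] -9+35=26 >22 → r--
[0,4] -9+26=17 <22 → l++
[1,4] -2+26=24 >22 → r--

l=1, r=3, sum=12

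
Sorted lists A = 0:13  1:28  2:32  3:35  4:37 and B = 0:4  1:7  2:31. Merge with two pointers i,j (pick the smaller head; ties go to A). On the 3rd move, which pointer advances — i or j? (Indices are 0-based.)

i=0 j=0: A[i]=13>B[j]=4 take 4, j++
i=0 j=1: A[i]=13>B[j]=7 take 7, j++
i=0 j=2: A[i]=13<=B[j]=31 take 13, i++

i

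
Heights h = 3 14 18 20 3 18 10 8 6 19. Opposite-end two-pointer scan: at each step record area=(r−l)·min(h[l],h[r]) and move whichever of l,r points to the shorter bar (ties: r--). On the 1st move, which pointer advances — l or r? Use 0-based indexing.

l

l=0 r=9: min(3,19)*9=27 best=27 *, l++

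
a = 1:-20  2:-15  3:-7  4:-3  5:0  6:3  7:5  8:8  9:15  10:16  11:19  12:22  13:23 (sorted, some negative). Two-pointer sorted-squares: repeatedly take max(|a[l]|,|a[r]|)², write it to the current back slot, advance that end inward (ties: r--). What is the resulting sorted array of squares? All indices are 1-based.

[1,13] |-20|<=|23| out[13]=529 → r--
[1,12] |-20|<=|22| out[12]=484 → r--
[1,11] |-20|>|19| out[11]=400 → l++
[2,11] |-15|<=|19| out[10]=361 → r--
[2,10] |-15|<=|16| out[9]=256 → r--
[2,9] |-15|<=|15| out[8]=225 → r--
[2,8] |-15|>|8| out[7]=225 → l++
[3,8] |-7|<=|8| out[6]=64 → r--
[3,7] |-7|>|5| out[5]=49 → l++
[4,7] |-3|<=|5| out[4]=25 → r--
[4,6] |-3|<=|3| out[3]=9 → r--
[4,5] |-3|>|0| out[2]=9 → l++
[5,5] |0|<=|0| out[1]=0 → r--

[0, 9, 9, 25, 49, 64, 225, 225, 256, 361, 400, 484, 529]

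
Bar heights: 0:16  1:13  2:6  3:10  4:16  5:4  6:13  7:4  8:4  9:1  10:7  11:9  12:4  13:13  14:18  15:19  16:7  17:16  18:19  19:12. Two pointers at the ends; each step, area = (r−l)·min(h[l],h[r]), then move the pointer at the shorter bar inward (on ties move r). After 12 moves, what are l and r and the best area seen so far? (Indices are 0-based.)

l=11, r=18, best area=288

[0,19] min(16,12)*19=228 best=228 * → r--
[0,18] min(16,19)*18=288 best=288 * → l++
[1,18] min(13,19)*17=221 best=288 → l++
[2,18] min(6,19)*16=96 best=288 → l++
[3,18] min(10,19)*15=150 best=288 → l++
[4,18] min(16,19)*14=224 best=288 → l++
[5,18] min(4,19)*13=52 best=288 → l++
[6,18] min(13,19)*12=156 best=288 → l++
[7,18] min(4,19)*11=44 best=288 → l++
[8,18] min(4,19)*10=40 best=288 → l++
[9,18] min(1,19)*9=9 best=288 → l++
[10,18] min(7,19)*8=56 best=288 → l++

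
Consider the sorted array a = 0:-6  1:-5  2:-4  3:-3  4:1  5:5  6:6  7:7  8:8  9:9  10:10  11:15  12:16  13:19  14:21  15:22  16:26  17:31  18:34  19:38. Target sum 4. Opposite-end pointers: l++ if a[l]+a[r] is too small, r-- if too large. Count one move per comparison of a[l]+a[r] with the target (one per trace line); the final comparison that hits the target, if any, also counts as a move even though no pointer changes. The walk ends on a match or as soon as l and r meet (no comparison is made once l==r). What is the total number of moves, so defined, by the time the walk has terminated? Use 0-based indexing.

l=0 r=19: -6+38=32 >4, r--
l=0 r=18: -6+34=28 >4, r--
l=0 r=17: -6+31=25 >4, r--
l=0 r=16: -6+26=20 >4, r--
l=0 r=15: -6+22=16 >4, r--
l=0 r=14: -6+21=15 >4, r--
l=0 r=13: -6+19=13 >4, r--
l=0 r=12: -6+16=10 >4, r--
l=0 r=11: -6+15=9 >4, r--
l=0 r=10: -6+10=4, found

10 moves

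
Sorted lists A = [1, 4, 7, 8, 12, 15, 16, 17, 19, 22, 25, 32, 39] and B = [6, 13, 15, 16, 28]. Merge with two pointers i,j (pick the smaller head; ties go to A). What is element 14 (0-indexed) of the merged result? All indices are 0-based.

merged[14] = 25

i=0 j=0: A[i]=1<=B[j]=6 take 1, i++
i=1 j=0: A[i]=4<=B[j]=6 take 4, i++
i=2 j=0: A[i]=7>B[j]=6 take 6, j++
i=2 j=1: A[i]=7<=B[j]=13 take 7, i++
i=3 j=1: A[i]=8<=B[j]=13 take 8, i++
i=4 j=1: A[i]=12<=B[j]=13 take 12, i++
i=5 j=1: A[i]=15>B[j]=13 take 13, j++
i=5 j=2: A[i]=15<=B[j]=15 take 15, i++
i=6 j=2: A[i]=16>B[j]=15 take 15, j++
i=6 j=3: A[i]=16<=B[j]=16 take 16, i++
i=7 j=3: A[i]=17>B[j]=16 take 16, j++
i=7 j=4: A[i]=17<=B[j]=28 take 17, i++
i=8 j=4: A[i]=19<=B[j]=28 take 19, i++
i=9 j=4: A[i]=22<=B[j]=28 take 22, i++
i=10 j=4: A[i]=25<=B[j]=28 take 25, i++
i=11 j=4: A[i]=32>B[j]=28 take 28, j++
i=11 j=5: B done, take A[i]=32, i++
i=12 j=5: B done, take A[i]=39, i++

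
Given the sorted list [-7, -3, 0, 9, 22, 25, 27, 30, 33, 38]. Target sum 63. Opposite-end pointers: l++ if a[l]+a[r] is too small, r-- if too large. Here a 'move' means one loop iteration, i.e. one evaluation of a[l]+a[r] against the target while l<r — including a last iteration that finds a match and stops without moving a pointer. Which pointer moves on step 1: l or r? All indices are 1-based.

[1,10] -7+38=31 <63 → l++

l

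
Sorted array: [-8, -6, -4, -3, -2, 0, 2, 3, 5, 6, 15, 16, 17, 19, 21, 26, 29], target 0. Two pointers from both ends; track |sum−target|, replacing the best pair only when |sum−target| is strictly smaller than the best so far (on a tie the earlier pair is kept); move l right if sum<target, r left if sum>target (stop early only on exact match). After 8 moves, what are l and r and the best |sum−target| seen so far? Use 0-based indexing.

l=1, r=9, best |Δ|=2

[0,16] -8+29=21 d=21 * → r--
[0,15] -8+26=18 d=18 * → r--
[0,14] -8+21=13 d=13 * → r--
[0,13] -8+19=11 d=11 * → r--
[0,12] -8+17=9 d=9 * → r--
[0,11] -8+16=8 d=8 * → r--
[0,10] -8+15=7 d=7 * → r--
[0,9] -8+6=-2 d=2 * → l++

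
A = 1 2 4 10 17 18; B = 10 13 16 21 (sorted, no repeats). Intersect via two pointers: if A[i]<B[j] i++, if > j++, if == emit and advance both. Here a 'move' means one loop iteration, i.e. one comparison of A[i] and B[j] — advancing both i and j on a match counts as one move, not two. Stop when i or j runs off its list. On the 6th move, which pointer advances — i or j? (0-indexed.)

i=0 j=0: 1<10, i++
i=1 j=0: 2<10, i++
i=2 j=0: 4<10, i++
i=3 j=0: 10==10 emit, i++,j++
i=4 j=1: 17>13, j++
i=4 j=2: 17>16, j++

j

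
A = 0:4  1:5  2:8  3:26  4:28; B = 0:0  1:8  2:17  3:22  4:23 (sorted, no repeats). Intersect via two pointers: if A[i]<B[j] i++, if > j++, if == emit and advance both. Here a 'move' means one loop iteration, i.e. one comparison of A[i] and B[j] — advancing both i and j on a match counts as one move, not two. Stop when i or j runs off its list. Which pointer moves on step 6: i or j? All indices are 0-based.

i=0 j=0: 4>0, j++
i=0 j=1: 4<8, i++
i=1 j=1: 5<8, i++
i=2 j=1: 8==8 emit, i++,j++
i=3 j=2: 26>17, j++
i=3 j=3: 26>22, j++

j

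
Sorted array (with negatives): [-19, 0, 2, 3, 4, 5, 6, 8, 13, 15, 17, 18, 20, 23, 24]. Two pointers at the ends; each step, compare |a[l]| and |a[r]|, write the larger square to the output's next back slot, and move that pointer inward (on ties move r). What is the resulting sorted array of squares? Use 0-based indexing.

l=0 r=14: |-19|<=|24| out[14]=576, r--
l=0 r=13: |-19|<=|23| out[13]=529, r--
l=0 r=12: |-19|<=|20| out[12]=400, r--
l=0 r=11: |-19|>|18| out[11]=361, l++
l=1 r=11: |0|<=|18| out[10]=324, r--
l=1 r=10: |0|<=|17| out[9]=289, r--
l=1 r=9: |0|<=|15| out[8]=225, r--
l=1 r=8: |0|<=|13| out[7]=169, r--
l=1 r=7: |0|<=|8| out[6]=64, r--
l=1 r=6: |0|<=|6| out[5]=36, r--
l=1 r=5: |0|<=|5| out[4]=25, r--
l=1 r=4: |0|<=|4| out[3]=16, r--
l=1 r=3: |0|<=|3| out[2]=9, r--
l=1 r=2: |0|<=|2| out[1]=4, r--
l=1 r=1: |0|<=|0| out[0]=0, r--

[0, 4, 9, 16, 25, 36, 64, 169, 225, 289, 324, 361, 400, 529, 576]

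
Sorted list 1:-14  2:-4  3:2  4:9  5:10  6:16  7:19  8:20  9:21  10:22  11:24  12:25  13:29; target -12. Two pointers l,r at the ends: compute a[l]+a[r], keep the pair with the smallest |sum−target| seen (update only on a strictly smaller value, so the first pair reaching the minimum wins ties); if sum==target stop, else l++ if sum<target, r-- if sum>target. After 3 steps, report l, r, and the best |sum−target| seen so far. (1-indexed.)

l=1 r=13: -14+29=15 d=27 *, r--
l=1 r=12: -14+25=11 d=23 *, r--
l=1 r=11: -14+24=10 d=22 *, r--

l=1, r=10, best |Δ|=22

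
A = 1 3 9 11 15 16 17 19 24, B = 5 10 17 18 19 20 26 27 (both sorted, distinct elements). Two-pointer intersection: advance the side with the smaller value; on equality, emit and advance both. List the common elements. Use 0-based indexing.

intersection = [17, 19]

[i=0,j=0] 1<5 → i++
[i=1,j=0] 3<5 → i++
[i=2,j=0] 9>5 → j++
[i=2,j=1] 9<10 → i++
[i=3,j=1] 11>10 → j++
[i=3,j=2] 11<17 → i++
[i=4,j=2] 15<17 → i++
[i=5,j=2] 16<17 → i++
[i=6,j=2] 17==17 emit → i++,j++
[i=7,j=3] 19>18 → j++
[i=7,j=4] 19==19 emit → i++,j++
[i=8,j=5] 24>20 → j++
[i=8,j=6] 24<26 → i++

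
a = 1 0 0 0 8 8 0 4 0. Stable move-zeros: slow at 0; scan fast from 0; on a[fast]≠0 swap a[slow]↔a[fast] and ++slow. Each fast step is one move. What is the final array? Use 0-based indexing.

(s=0,f=0) a[fast]=1≠0 swap→a[0]=1 → slow++,fast++
(s=1,f=1) a[fast]=0 → fast++
(s=1,f=2) a[fast]=0 → fast++
(s=1,f=3) a[fast]=0 → fast++
(s=1,f=4) a[fast]=8≠0 swap→a[1]=8 → slow++,fast++
(s=2,f=5) a[fast]=8≠0 swap→a[2]=8 → slow++,fast++
(s=3,f=6) a[fast]=0 → fast++
(s=3,f=7) a[fast]=4≠0 swap→a[3]=4 → slow++,fast++
(s=4,f=8) a[fast]=0 → fast++

[1, 8, 8, 4, 0, 0, 0, 0, 0]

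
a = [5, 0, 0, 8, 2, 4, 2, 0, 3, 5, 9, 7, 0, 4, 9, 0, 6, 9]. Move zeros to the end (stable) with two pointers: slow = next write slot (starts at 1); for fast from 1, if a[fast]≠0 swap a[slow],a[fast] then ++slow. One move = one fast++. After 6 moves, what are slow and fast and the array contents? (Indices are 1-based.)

slow=1 fast=1: a[fast]=5≠0 swap→a[1]=5, slow++,fast++
slow=2 fast=2: a[fast]=0, fast++
slow=2 fast=3: a[fast]=0, fast++
slow=2 fast=4: a[fast]=8≠0 swap→a[2]=8, slow++,fast++
slow=3 fast=5: a[fast]=2≠0 swap→a[3]=2, slow++,fast++
slow=4 fast=6: a[fast]=4≠0 swap→a[4]=4, slow++,fast++

slow=5, fast=7, a=[5, 8, 2, 4, 0, 0, 2, 0, 3, 5, 9, 7, 0, 4, 9, 0, 6, 9]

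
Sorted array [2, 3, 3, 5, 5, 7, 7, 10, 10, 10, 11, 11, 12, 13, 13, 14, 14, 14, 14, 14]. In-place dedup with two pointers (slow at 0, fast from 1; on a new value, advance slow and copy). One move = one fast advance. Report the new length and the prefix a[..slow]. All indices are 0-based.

(s=0,f=1) a[fast]=3≠a[slow]=2 write a[1]=3 → slow++,fast++
(s=1,f=2) a[fast]=3=a[slow] dup → fast++
(s=1,f=3) a[fast]=5≠a[slow]=3 write a[2]=5 → slow++,fast++
(s=2,f=4) a[fast]=5=a[slow] dup → fast++
(s=2,f=5) a[fast]=7≠a[slow]=5 write a[3]=7 → slow++,fast++
(s=3,f=6) a[fast]=7=a[slow] dup → fast++
(s=3,f=7) a[fast]=10≠a[slow]=7 write a[4]=10 → slow++,fast++
(s=4,f=8) a[fast]=10=a[slow] dup → fast++
(s=4,f=9) a[fast]=10=a[slow] dup → fast++
(s=4,f=10) a[fast]=11≠a[slow]=10 write a[5]=11 → slow++,fast++
(s=5,f=11) a[fast]=11=a[slow] dup → fast++
(s=5,f=12) a[fast]=12≠a[slow]=11 write a[6]=12 → slow++,fast++
(s=6,f=13) a[fast]=13≠a[slow]=12 write a[7]=13 → slow++,fast++
(s=7,f=14) a[fast]=13=a[slow] dup → fast++
(s=7,f=15) a[fast]=14≠a[slow]=13 write a[8]=14 → slow++,fast++
(s=8,f=16) a[fast]=14=a[slow] dup → fast++
(s=8,f=17) a[fast]=14=a[slow] dup → fast++
(s=8,f=18) a[fast]=14=a[slow] dup → fast++
(s=8,f=19) a[fast]=14=a[slow] dup → fast++

length 9; prefix = [2, 3, 5, 7, 10, 11, 12, 13, 14]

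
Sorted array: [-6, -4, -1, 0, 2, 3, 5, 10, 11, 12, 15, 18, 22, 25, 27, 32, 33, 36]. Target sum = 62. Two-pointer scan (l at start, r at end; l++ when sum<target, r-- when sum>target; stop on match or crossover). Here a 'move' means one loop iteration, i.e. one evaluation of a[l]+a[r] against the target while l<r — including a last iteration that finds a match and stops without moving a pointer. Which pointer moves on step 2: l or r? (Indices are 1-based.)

l

[1,18] -6+36=30 <62 → l++
[2,18] -4+36=32 <62 → l++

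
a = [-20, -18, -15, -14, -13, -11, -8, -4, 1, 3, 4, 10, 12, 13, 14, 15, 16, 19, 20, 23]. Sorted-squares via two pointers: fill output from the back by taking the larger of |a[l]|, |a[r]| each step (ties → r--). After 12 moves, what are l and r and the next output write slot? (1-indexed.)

l=1 r=20: |-20|<=|23| out[20]=529, r--
l=1 r=19: |-20|<=|20| out[19]=400, r--
l=1 r=18: |-20|>|19| out[18]=400, l++
l=2 r=18: |-18|<=|19| out[17]=361, r--
l=2 r=17: |-18|>|16| out[16]=324, l++
l=3 r=17: |-15|<=|16| out[15]=256, r--
l=3 r=16: |-15|<=|15| out[14]=225, r--
l=3 r=15: |-15|>|14| out[13]=225, l++
l=4 r=15: |-14|<=|14| out[12]=196, r--
l=4 r=14: |-14|>|13| out[11]=196, l++
l=5 r=14: |-13|<=|13| out[10]=169, r--
l=5 r=13: |-13|>|12| out[9]=169, l++

l=6, r=13, next write slot=8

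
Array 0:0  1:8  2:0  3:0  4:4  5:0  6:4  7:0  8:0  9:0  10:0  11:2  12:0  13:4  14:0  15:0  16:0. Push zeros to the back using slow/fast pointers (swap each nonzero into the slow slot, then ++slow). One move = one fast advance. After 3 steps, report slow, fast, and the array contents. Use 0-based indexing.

slow=0 fast=0: a[fast]=0, fast++
slow=0 fast=1: a[fast]=8≠0 swap→a[0]=8, slow++,fast++
slow=1 fast=2: a[fast]=0, fast++

slow=1, fast=3, a=[8, 0, 0, 0, 4, 0, 4, 0, 0, 0, 0, 2, 0, 4, 0, 0, 0]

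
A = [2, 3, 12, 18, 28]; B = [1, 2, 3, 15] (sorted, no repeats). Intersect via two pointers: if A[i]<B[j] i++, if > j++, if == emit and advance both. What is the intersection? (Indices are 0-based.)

i=0 j=0: 2>1, j++
i=0 j=1: 2==2 emit, i++,j++
i=1 j=2: 3==3 emit, i++,j++
i=2 j=3: 12<15, i++
i=3 j=3: 18>15, j++

intersection = [2, 3]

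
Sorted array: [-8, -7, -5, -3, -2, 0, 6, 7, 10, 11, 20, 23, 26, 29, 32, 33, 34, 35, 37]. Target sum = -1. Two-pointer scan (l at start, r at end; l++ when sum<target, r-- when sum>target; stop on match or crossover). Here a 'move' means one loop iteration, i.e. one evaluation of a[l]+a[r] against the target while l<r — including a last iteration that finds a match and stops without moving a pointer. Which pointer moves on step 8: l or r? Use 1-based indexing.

[1,19] -8+37=29 >-1 → r--
[1,18] -8+35=27 >-1 → r--
[1,17] -8+34=26 >-1 → r--
[1,16] -8+33=25 >-1 → r--
[1,15] -8+32=24 >-1 → r--
[1,14] -8+29=21 >-1 → r--
[1,13] -8+26=18 >-1 → r--
[1,12] -8+23=15 >-1 → r--

r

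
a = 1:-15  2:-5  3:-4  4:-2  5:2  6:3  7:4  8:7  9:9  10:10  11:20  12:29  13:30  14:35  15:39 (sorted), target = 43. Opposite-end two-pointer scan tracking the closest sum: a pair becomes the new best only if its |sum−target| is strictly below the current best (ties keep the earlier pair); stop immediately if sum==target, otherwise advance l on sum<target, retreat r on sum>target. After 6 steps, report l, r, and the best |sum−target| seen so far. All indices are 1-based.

l=7, r=15, best |Δ|=1

[1,15] -15+39=24 d=19 * → l++
[2,15] -5+39=34 d=9 * → l++
[3,15] -4+39=35 d=8 * → l++
[4,15] -2+39=37 d=6 * → l++
[5,15] 2+39=41 d=2 * → l++
[6,15] 3+39=42 d=1 * → l++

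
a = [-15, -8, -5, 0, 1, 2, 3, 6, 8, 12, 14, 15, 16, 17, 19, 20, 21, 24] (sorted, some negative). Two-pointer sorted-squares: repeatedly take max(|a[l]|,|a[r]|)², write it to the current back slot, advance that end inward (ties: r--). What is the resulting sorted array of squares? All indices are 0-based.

[0,17] |-15|<=|24| out[17]=576 → r--
[0,16] |-15|<=|21| out[16]=441 → r--
[0,15] |-15|<=|20| out[15]=400 → r--
[0,14] |-15|<=|19| out[14]=361 → r--
[0,13] |-15|<=|17| out[13]=289 → r--
[0,12] |-15|<=|16| out[12]=256 → r--
[0,11] |-15|<=|15| out[11]=225 → r--
[0,10] |-15|>|14| out[10]=225 → l++
[1,10] |-8|<=|14| out[9]=196 → r--
[1,9] |-8|<=|12| out[8]=144 → r--
[1,8] |-8|<=|8| out[7]=64 → r--
[1,7] |-8|>|6| out[6]=64 → l++
[2,7] |-5|<=|6| out[5]=36 → r--
[2,6] |-5|>|3| out[4]=25 → l++
[3,6] |0|<=|3| out[3]=9 → r--
[3,5] |0|<=|2| out[2]=4 → r--
[3,4] |0|<=|1| out[1]=1 → r--
[3,3] |0|<=|0| out[0]=0 → r--

[0, 1, 4, 9, 25, 36, 64, 64, 144, 196, 225, 225, 256, 289, 361, 400, 441, 576]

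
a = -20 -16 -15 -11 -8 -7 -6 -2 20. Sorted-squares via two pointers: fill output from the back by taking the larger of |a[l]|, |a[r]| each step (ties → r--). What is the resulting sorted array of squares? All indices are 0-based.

l=0 r=8: |-20|<=|20| out[8]=400, r--
l=0 r=7: |-20|>|-2| out[7]=400, l++
l=1 r=7: |-16|>|-2| out[6]=256, l++
l=2 r=7: |-15|>|-2| out[5]=225, l++
l=3 r=7: |-11|>|-2| out[4]=121, l++
l=4 r=7: |-8|>|-2| out[3]=64, l++
l=5 r=7: |-7|>|-2| out[2]=49, l++
l=6 r=7: |-6|>|-2| out[1]=36, l++
l=7 r=7: |-2|<=|-2| out[0]=4, r--

[4, 36, 49, 64, 121, 225, 256, 400, 400]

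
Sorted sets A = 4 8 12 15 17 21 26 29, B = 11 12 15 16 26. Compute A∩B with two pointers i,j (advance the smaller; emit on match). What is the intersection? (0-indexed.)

intersection = [12, 15, 26]

[i=0,j=0] 4<11 → i++
[i=1,j=0] 8<11 → i++
[i=2,j=0] 12>11 → j++
[i=2,j=1] 12==12 emit → i++,j++
[i=3,j=2] 15==15 emit → i++,j++
[i=4,j=3] 17>16 → j++
[i=4,j=4] 17<26 → i++
[i=5,j=4] 21<26 → i++
[i=6,j=4] 26==26 emit → i++,j++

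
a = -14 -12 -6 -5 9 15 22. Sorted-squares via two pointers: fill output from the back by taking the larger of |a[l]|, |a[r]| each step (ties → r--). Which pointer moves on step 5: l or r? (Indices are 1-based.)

r

l=1 r=7: |-14|<=|22| out[7]=484, r--
l=1 r=6: |-14|<=|15| out[6]=225, r--
l=1 r=5: |-14|>|9| out[5]=196, l++
l=2 r=5: |-12|>|9| out[4]=144, l++
l=3 r=5: |-6|<=|9| out[3]=81, r--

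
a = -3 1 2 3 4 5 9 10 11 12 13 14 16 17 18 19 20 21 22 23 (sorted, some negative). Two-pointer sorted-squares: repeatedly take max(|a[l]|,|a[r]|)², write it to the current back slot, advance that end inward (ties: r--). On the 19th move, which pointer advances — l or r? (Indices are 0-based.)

r

[0,19] |-3|<=|23| out[19]=529 → r--
[0,18] |-3|<=|22| out[18]=484 → r--
[0,17] |-3|<=|21| out[17]=441 → r--
[0,16] |-3|<=|20| out[16]=400 → r--
[0,15] |-3|<=|19| out[15]=361 → r--
[0,14] |-3|<=|18| out[14]=324 → r--
[0,13] |-3|<=|17| out[13]=289 → r--
[0,12] |-3|<=|16| out[12]=256 → r--
[0,11] |-3|<=|14| out[11]=196 → r--
[0,10] |-3|<=|13| out[10]=169 → r--
[0,9] |-3|<=|12| out[9]=144 → r--
[0,8] |-3|<=|11| out[8]=121 → r--
[0,7] |-3|<=|10| out[7]=100 → r--
[0,6] |-3|<=|9| out[6]=81 → r--
[0,5] |-3|<=|5| out[5]=25 → r--
[0,4] |-3|<=|4| out[4]=16 → r--
[0,3] |-3|<=|3| out[3]=9 → r--
[0,2] |-3|>|2| out[2]=9 → l++
[1,2] |1|<=|2| out[1]=4 → r--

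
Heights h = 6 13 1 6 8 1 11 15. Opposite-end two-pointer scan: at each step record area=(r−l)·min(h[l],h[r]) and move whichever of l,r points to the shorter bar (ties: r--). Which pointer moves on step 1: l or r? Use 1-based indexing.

l=1 r=8: min(6,15)*7=42 best=42 *, l++

l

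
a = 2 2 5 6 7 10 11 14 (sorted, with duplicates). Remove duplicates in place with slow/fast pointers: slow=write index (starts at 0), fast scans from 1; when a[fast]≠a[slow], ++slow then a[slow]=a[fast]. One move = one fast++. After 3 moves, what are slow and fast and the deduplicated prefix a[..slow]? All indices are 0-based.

slow=0 fast=1: a[fast]=2=a[slow] dup, fast++
slow=0 fast=2: a[fast]=5≠a[slow]=2 write a[1]=5, slow++,fast++
slow=1 fast=3: a[fast]=6≠a[slow]=5 write a[2]=6, slow++,fast++

slow=2, fast=4, prefix=[2, 5, 6]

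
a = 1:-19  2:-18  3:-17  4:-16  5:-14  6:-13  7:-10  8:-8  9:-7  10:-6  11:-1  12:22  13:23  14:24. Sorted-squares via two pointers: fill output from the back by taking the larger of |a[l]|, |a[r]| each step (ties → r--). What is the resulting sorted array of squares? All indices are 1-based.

[1, 36, 49, 64, 100, 169, 196, 256, 289, 324, 361, 484, 529, 576]

[1,14] |-19|<=|24| out[14]=576 → r--
[1,13] |-19|<=|23| out[13]=529 → r--
[1,12] |-19|<=|22| out[12]=484 → r--
[1,11] |-19|>|-1| out[11]=361 → l++
[2,11] |-18|>|-1| out[10]=324 → l++
[3,11] |-17|>|-1| out[9]=289 → l++
[4,11] |-16|>|-1| out[8]=256 → l++
[5,11] |-14|>|-1| out[7]=196 → l++
[6,11] |-13|>|-1| out[6]=169 → l++
[7,11] |-10|>|-1| out[5]=100 → l++
[8,11] |-8|>|-1| out[4]=64 → l++
[9,11] |-7|>|-1| out[3]=49 → l++
[10,11] |-6|>|-1| out[2]=36 → l++
[11,11] |-1|<=|-1| out[1]=1 → r--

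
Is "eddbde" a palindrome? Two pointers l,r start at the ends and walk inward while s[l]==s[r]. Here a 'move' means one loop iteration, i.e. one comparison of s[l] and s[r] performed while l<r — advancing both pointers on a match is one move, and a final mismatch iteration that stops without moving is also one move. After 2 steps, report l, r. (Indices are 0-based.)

l=2, r=3

l=0 r=5: 'e'=='e', l++,r--
l=1 r=4: 'd'=='d', l++,r--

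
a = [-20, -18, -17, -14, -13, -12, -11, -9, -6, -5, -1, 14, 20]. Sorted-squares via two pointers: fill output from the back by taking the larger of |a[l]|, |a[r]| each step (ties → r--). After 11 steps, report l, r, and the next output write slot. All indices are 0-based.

[0,12] |-20|<=|20| out[12]=400 → r--
[0,11] |-20|>|14| out[11]=400 → l++
[1,11] |-18|>|14| out[10]=324 → l++
[2,11] |-17|>|14| out[9]=289 → l++
[3,11] |-14|<=|14| out[8]=196 → r--
[3,10] |-14|>|-1| out[7]=196 → l++
[4,10] |-13|>|-1| out[6]=169 → l++
[5,10] |-12|>|-1| out[5]=144 → l++
[6,10] |-11|>|-1| out[4]=121 → l++
[7,10] |-9|>|-1| out[3]=81 → l++
[8,10] |-6|>|-1| out[2]=36 → l++

l=9, r=10, next write slot=1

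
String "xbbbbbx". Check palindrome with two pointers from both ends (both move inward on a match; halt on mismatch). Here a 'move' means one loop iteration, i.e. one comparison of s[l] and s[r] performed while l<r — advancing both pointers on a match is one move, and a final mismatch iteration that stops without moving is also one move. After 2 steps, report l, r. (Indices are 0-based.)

l=2, r=4

l=0 r=6: 'x'=='x', l++,r--
l=1 r=5: 'b'=='b', l++,r--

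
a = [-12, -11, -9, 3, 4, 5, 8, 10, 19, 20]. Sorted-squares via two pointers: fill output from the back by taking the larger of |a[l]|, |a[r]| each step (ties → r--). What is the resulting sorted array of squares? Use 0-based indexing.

[0,9] |-12|<=|20| out[9]=400 → r--
[0,8] |-12|<=|19| out[8]=361 → r--
[0,7] |-12|>|10| out[7]=144 → l++
[1,7] |-11|>|10| out[6]=121 → l++
[2,7] |-9|<=|10| out[5]=100 → r--
[2,6] |-9|>|8| out[4]=81 → l++
[3,6] |3|<=|8| out[3]=64 → r--
[3,5] |3|<=|5| out[2]=25 → r--
[3,4] |3|<=|4| out[1]=16 → r--
[3,3] |3|<=|3| out[0]=9 → r--

[9, 16, 25, 64, 81, 100, 121, 144, 361, 400]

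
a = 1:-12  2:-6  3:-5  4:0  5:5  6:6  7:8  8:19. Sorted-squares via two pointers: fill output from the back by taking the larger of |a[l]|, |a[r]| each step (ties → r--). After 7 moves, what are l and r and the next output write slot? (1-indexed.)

l=1 r=8: |-12|<=|19| out[8]=361, r--
l=1 r=7: |-12|>|8| out[7]=144, l++
l=2 r=7: |-6|<=|8| out[6]=64, r--
l=2 r=6: |-6|<=|6| out[5]=36, r--
l=2 r=5: |-6|>|5| out[4]=36, l++
l=3 r=5: |-5|<=|5| out[3]=25, r--
l=3 r=4: |-5|>|0| out[2]=25, l++

l=4, r=4, next write slot=1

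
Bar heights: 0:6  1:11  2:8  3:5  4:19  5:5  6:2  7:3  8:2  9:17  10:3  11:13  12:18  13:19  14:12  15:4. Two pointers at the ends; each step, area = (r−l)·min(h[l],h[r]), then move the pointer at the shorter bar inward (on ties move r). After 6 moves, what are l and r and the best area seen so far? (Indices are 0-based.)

l=4, r=13, best area=143

l=0 r=15: min(6,4)*15=60 best=60 *, r--
l=0 r=14: min(6,12)*14=84 best=84 *, l++
l=1 r=14: min(11,12)*13=143 best=143 *, l++
l=2 r=14: min(8,12)*12=96 best=143, l++
l=3 r=14: min(5,12)*11=55 best=143, l++
l=4 r=14: min(19,12)*10=120 best=143, r--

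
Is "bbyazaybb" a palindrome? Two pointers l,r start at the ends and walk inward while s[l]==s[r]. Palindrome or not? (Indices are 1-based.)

palindrome

[1,9] 'b'=='b' → l++,r--
[2,8] 'b'=='b' → l++,r--
[3,7] 'y'=='y' → l++,r--
[4,6] 'a'=='a' → l++,r--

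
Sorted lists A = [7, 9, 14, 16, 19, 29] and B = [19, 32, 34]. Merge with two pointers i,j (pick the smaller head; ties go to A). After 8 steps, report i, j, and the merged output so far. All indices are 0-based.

i=0 j=0: A[i]=7<=B[j]=19 take 7, i++
i=1 j=0: A[i]=9<=B[j]=19 take 9, i++
i=2 j=0: A[i]=14<=B[j]=19 take 14, i++
i=3 j=0: A[i]=16<=B[j]=19 take 16, i++
i=4 j=0: A[i]=19<=B[j]=19 take 19, i++
i=5 j=0: A[i]=29>B[j]=19 take 19, j++
i=5 j=1: A[i]=29<=B[j]=32 take 29, i++
i=6 j=1: A done, take B[j]=32, j++

i=6, j=2, merged so far=[7, 9, 14, 16, 19, 19, 29, 32]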